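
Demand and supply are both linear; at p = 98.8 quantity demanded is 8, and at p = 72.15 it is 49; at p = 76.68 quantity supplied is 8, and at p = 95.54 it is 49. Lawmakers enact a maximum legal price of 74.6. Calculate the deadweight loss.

Demand slope = (72.15 − 98.8)/(49 − 8) = −0.65, so p = 104 − 0.65q.
Supply slope = (95.54 − 76.68)/(49 − 8) = 0.46, so p = 73 + 0.46q.
Competitive equilibrium: 104 − 0.65q = 73 + 0.46q → q* = 27.9279, p* = 85.8468.
At the ceiling p = 74.6, quantity supplied = (74.6 − 73)/0.46 = 3.4783.
Willingness to pay at q' = 3.4783: 104 − 0.65·3.4783 = 101.7391.
Δq = 27.9279 − 3.4783 = 24.4496; wedge = 101.7391 − 74.6 = 27.1391.
Deadweight loss = ½ × 24.4496 × 27.1391 = 331.77.

331.77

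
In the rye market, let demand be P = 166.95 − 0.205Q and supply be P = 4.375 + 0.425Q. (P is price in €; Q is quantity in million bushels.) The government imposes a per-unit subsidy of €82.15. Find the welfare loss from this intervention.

€5356.05 million

Competitive equilibrium: 166.95 − 0.205Q = 4.375 + 0.425Q → Q* = 258.0556, P* = 114.0486.
The subsidy lowers effective supply by 82.15: P = 0.425Q − 77.775.
New quantity: 166.95 − 0.205Q = 0.425Q − 77.775 → Q' = 388.4524.
Overproduction ΔQ = 388.4524 − 258.0556 = 130.3968; wedge = subsidy = 82.15.
Deadweight loss = ½ × 130.3968 × 82.15 = €5356.05 million.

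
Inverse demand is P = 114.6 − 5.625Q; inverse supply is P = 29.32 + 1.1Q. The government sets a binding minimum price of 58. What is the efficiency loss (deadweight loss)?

23.06

Competitive equilibrium: 114.6 − 5.625Q = 29.32 + 1.1Q → Q* = 12.681, P* = 43.2691.
At the floor P = 58, quantity demanded = (114.6 − 58)/5.625 = 10.0622.
Sellers' marginal cost at Q' = 10.0622: 29.32 + 1.1·10.0622 = 40.3884.
ΔQ = 12.681 − 10.0622 = 2.6188; wedge = 58 − 40.3884 = 17.6116.
The triangle = ½ × 2.6188 × 17.6116 = 23.06.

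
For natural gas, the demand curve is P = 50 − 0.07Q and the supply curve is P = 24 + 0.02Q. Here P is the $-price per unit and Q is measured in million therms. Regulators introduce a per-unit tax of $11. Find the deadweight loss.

$672.22 million

Competitive equilibrium: 50 − 0.07Q = 24 + 0.02Q → Q* = 288.8889, P* = 29.7778.
With the tax, the buyer price exceeds the seller price by 11: (50 − 0.07Q) − (24 + 0.02Q) = 11 → Q' = 166.6667.
ΔQ = 288.8889 − 166.6667 = 122.2222; the wedge equals the tax, 11.
The triangle = ½ × 122.2222 × 11 = $672.22 million.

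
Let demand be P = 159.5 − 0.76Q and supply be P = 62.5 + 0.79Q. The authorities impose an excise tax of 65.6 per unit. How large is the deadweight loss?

1388.18

Competitive equilibrium: 159.5 − 0.76Q = 62.5 + 0.79Q → Q* = 62.5806, P* = 111.9387.
With the tax, the buyer price exceeds the seller price by 65.6: (159.5 − 0.76Q) − (62.5 + 0.79Q) = 65.6 → Q' = 20.2581.
ΔQ = 62.5806 − 20.2581 = 42.3225; the wedge equals the tax, 65.6.
DWL = ½ × 42.3225 × 65.6 = 1388.18.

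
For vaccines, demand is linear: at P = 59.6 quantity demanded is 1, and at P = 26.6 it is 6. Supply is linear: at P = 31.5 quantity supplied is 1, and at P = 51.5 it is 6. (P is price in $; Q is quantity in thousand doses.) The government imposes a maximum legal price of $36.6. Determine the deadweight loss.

$10.03 thousand

Demand slope = (26.6 − 59.6)/(6 − 1) = −6.6, so P = 66.2 − 6.6Q.
Supply slope = (51.5 − 31.5)/(6 − 1) = 4, so P = 27.5 + 4Q.
Competitive equilibrium: 66.2 − 6.6Q = 27.5 + 4Q → Q* = 3.6509, P* = 42.1038.
At the ceiling P = 36.6, quantity supplied = (36.6 − 27.5)/4 = 2.275.
Willingness to pay at Q' = 2.275: 66.2 − 6.6·2.275 = 51.185.
ΔQ = 3.6509 − 2.275 = 1.3759; wedge = 51.185 − 36.6 = 14.585.
The triangle = ½ × 1.3759 × 14.585 = $10.03 thousand.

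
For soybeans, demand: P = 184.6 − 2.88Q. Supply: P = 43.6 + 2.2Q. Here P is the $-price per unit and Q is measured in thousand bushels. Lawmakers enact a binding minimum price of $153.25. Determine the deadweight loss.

Competitive equilibrium: 184.6 − 2.88Q = 43.6 + 2.2Q → Q* = 27.7559, P* = 104.663.
At the floor P = 153.25, quantity demanded = (184.6 − 153.25)/2.88 = 10.8854.
Sellers' marginal cost at Q' = 10.8854: 43.6 + 2.2·10.8854 = 67.5479.
ΔQ = 27.7559 − 10.8854 = 16.8705; wedge = 153.25 − 67.5479 = 85.7021.
Welfare loss = ½ × 16.8705 × 85.7021 = $722.92 thousand.

$722.92 thousand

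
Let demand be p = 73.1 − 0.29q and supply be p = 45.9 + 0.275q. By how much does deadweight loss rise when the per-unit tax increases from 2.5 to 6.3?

29.59

Competitive equilibrium: 73.1 − 0.29q = 45.9 + 0.275q → q* = 48.1416, p* = 59.1389.
For a per-unit tax t: Δq = t/0.565, so DWL = ½·t·(t/0.565) = t²/1.13.
At t = 2.5: DWL = 5.531. At t = 6.3: DWL = 35.124.
Increase = 35.124 − 5.531 = 29.59.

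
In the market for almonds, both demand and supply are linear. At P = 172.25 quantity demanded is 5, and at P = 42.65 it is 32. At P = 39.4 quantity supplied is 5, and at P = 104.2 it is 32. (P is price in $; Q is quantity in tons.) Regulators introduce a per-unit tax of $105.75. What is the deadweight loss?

Demand slope = (42.65 − 172.25)/(32 − 5) = −4.8, so P = 196.25 − 4.8Q.
Supply slope = (104.2 − 39.4)/(32 − 5) = 2.4, so P = 27.4 + 2.4Q.
Competitive equilibrium: 196.25 − 4.8Q = 27.4 + 2.4Q → Q* = 23.4514, P* = 83.6833.
With the tax, the buyer price exceeds the seller price by 105.75: (196.25 − 4.8Q) − (27.4 + 2.4Q) = 105.75 → Q' = 8.7639.
ΔQ = 23.4514 − 8.7639 = 14.6875; the wedge equals the tax, 105.75.
The triangle = ½ × 14.6875 × 105.75 = $776.60.

$776.60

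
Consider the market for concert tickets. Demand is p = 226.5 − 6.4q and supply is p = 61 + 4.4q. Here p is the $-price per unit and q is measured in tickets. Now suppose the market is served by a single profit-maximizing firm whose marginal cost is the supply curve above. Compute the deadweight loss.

Competitive equilibrium: 226.5 − 6.4q = 61 + 4.4q → q* = 15.3241, p* = 128.4259.
Marginal revenue: MR = 226.5 − 12.8q. Set MR = MC: 226.5 − 12.8q = 61 + 4.4q → q_m = 9.6221.
Price p_m = 226.5 − 6.4·9.6221 = 164.9186; MC(q_m) = 61 + 4.4·9.6221 = 103.3372.
Competitive q* = 15.3241, so Δq = 5.702; wedge = 164.9186 − 103.3372 = 61.5814.
Deadweight loss = ½ × 5.702 × 61.5814 = $175.57.

$175.57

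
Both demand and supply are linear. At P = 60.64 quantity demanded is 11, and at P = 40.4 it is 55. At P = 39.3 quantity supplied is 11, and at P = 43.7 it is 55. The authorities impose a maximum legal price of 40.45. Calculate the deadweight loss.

Demand slope = (40.4 − 60.64)/(55 − 11) = −0.46, so P = 65.7 − 0.46Q.
Supply slope = (43.7 − 39.3)/(55 − 11) = 0.1, so P = 38.2 + 0.1Q.
Competitive equilibrium: 65.7 − 0.46Q = 38.2 + 0.1Q → Q* = 49.1071, P* = 43.1107.
At the ceiling P = 40.45, quantity supplied = (40.45 − 38.2)/0.1 = 22.5.
Willingness to pay at Q' = 22.5: 65.7 − 0.46·22.5 = 55.35.
ΔQ = 49.1071 − 22.5 = 26.6071; wedge = 55.35 − 40.45 = 14.9.
Deadweight loss = ½ × 26.6071 × 14.9 = 198.22.

198.22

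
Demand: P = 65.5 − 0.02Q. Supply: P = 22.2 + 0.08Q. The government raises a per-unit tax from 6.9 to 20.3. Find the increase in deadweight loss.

Competitive equilibrium: 65.5 − 0.02Q = 22.2 + 0.08Q → Q* = 433, P* = 56.84.
For a per-unit tax t: ΔQ = t/0.1, so DWL = ½·t·(t/0.1) = t²/0.2.
At t = 6.9: DWL = 238.05. At t = 20.3: DWL = 2060.45.
Increase = 2060.45 − 238.05 = 1822.40.

1822.40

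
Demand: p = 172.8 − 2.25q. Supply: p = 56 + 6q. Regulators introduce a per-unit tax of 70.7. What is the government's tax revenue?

Competitive equilibrium: 172.8 − 2.25q = 56 + 6q → q* = 14.1576, p* = 140.9455.
With the tax, the buyer price exceeds the seller price by 70.7: (172.8 − 2.25q) − (56 + 6q) = 70.7 → q' = 5.5879.
Tax revenue = 70.7 × 5.5879 = 395.06.

395.06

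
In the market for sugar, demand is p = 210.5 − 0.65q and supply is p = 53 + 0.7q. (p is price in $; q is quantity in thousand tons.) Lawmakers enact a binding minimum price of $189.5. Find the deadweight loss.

$4803.59 thousand

Competitive equilibrium: 210.5 − 0.65q = 53 + 0.7q → q* = 116.666667, p* = 134.666667.
At the floor p = 189.5, quantity demanded = (210.5 − 189.5)/0.65 = 32.307692.
Sellers' marginal cost at q' = 32.307692: 53 + 0.7·32.307692 = 75.615384.
Δq = 116.666667 − 32.307692 = 84.358975; wedge = 189.5 − 75.615384 = 113.884616.
DWL = ½ × 84.358975 × 113.884616 = $4803.59 thousand.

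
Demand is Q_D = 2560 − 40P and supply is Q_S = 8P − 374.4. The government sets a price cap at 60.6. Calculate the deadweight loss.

1.37

In inverse form: demand P = 64 − 0.025Q, supply P = 46.8 + 0.125Q.
Competitive equilibrium: 64 − 0.025Q = 46.8 + 0.125Q → Q* = 114.6667, P* = 61.1333.
At the ceiling P = 60.6, quantity supplied = (60.6 − 46.8)/0.125 = 110.4.
Willingness to pay at Q' = 110.4: 64 − 0.025·110.4 = 61.24.
ΔQ = 114.6667 − 110.4 = 4.2667; wedge = 61.24 − 60.6 = 0.64.
Deadweight loss = ½ × 4.2667 × 0.64 = 1.37.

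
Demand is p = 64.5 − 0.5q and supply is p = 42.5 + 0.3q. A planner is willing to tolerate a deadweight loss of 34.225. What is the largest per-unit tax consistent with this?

Competitive equilibrium: 64.5 − 0.5q = 42.5 + 0.3q → q* = 27.5, p* = 50.75.
A tax t gives Δq = t/0.8 and wedge t, so DWL = t²/1.6.
t²/1.6 = 34.225 → t² = 54.76 → t = 7.4.

7.4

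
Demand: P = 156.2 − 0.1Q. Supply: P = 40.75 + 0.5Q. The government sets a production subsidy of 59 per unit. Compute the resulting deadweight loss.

Competitive equilibrium: 156.2 − 0.1Q = 40.75 + 0.5Q → Q* = 192.4167, P* = 136.9583.
The subsidy lowers effective supply by 59: P = 0.5Q − 18.25.
New quantity: 156.2 − 0.1Q = 0.5Q − 18.25 → Q' = 290.75.
Overproduction ΔQ = 290.75 − 192.4167 = 98.3333; wedge = subsidy = 59.
The triangle = ½ × 98.3333 × 59 = 2900.83.

2900.83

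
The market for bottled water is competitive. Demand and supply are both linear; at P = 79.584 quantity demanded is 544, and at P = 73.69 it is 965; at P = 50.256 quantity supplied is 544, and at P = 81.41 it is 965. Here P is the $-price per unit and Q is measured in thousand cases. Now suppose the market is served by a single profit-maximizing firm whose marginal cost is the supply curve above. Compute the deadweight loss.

$637.94 thousand

Demand slope = (73.69 − 79.584)/(965 − 544) = −0.014, so P = 87.2 − 0.014Q.
Supply slope = (81.41 − 50.256)/(965 − 544) = 0.074, so P = 10 + 0.074Q.
Competitive equilibrium: 87.2 − 0.014Q = 10 + 0.074Q → Q* = 877.2727, P* = 74.9182.
Marginal revenue: MR = 87.2 − 0.028Q. Set MR = MC: 87.2 − 0.028Q = 10 + 0.074Q → Q_m = 756.8627.
Price P_m = 87.2 − 0.014·756.8627 = 76.6039; MC(Q_m) = 10 + 0.074·756.8627 = 66.0078.
Competitive Q* = 877.2727, so ΔQ = 120.41; wedge = 76.6039 − 66.0078 = 10.5961.
Welfare loss = ½ × 120.41 × 10.5961 = $637.94 thousand.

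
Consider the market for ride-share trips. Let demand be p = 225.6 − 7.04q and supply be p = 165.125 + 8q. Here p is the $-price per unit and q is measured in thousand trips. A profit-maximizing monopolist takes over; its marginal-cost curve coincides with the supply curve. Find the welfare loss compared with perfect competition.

$12.36 thousand

Competitive equilibrium: 225.6 − 7.04q = 165.125 + 8q → q* = 4.0209, p* = 197.2926.
Marginal revenue: MR = 225.6 − 14.08q. Set MR = MC: 225.6 − 14.08q = 165.125 + 8q → q_m = 2.7389.
Price p_m = 225.6 − 7.04·2.7389 = 206.3181; MC(q_m) = 165.125 + 8·2.7389 = 187.0362.
Competitive q* = 4.0209, so Δq = 1.282; wedge = 206.3181 − 187.0362 = 19.2819.
Deadweight loss = ½ × 1.282 × 19.2819 = $12.36 thousand.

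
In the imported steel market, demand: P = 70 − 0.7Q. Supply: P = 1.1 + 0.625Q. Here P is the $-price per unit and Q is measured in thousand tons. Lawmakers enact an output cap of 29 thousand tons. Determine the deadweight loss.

$350.46 thousand

Competitive equilibrium: 70 − 0.7Q = 1.1 + 0.625Q → Q* = 52, P* = 33.6.
At Q = 29: demand price = 70 − 0.7·29 = 49.7; supply price = 1.1 + 0.625·29 = 19.225.
ΔQ = 52 − 29 = 23; wedge = 49.7 − 19.225 = 30.475.
The triangle = ½ × 23 × 30.475 = $350.46 thousand.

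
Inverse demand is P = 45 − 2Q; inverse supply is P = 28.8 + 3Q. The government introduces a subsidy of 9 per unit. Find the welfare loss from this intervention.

8.10

Competitive equilibrium: 45 − 2Q = 28.8 + 3Q → Q* = 3.24, P* = 38.52.
The subsidy lowers effective supply by 9: P = 19.8 + 3Q.
New quantity: 45 − 2Q = 19.8 + 3Q → Q' = 5.04.
Overproduction ΔQ = 5.04 − 3.24 = 1.8; wedge = subsidy = 9.
Deadweight loss = ½ × 1.8 × 9 = 8.10.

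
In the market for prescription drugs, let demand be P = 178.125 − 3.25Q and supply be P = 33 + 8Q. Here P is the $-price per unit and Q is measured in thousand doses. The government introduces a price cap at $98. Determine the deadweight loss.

$128.25 thousand

Competitive equilibrium: 178.125 − 3.25Q = 33 + 8Q → Q* = 12.9, P* = 136.2.
At the ceiling P = 98, quantity supplied = (98 − 33)/8 = 8.125.
Willingness to pay at Q' = 8.125: 178.125 − 3.25·8.125 = 151.7188.
ΔQ = 12.9 − 8.125 = 4.775; wedge = 151.7188 − 98 = 53.7188.
DWL = ½ × 4.775 × 53.7188 = $128.25 thousand.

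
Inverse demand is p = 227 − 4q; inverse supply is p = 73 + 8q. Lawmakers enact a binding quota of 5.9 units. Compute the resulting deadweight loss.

Competitive equilibrium: 227 − 4q = 73 + 8q → q* = 12.8333, p* = 175.6667.
At q = 5.9: demand price = 227 − 4·5.9 = 203.4; supply price = 73 + 8·5.9 = 120.2.
Δq = 12.8333 − 5.9 = 6.9333; wedge = 203.4 − 120.2 = 83.2.
DWL = ½ × 6.9333 × 83.2 = 288.43.

288.43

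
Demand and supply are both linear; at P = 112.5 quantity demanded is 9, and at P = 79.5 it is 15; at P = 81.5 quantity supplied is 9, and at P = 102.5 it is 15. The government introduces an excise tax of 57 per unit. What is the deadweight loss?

Demand slope = (79.5 − 112.5)/(15 − 9) = −5.5, so P = 162 − 5.5Q.
Supply slope = (102.5 − 81.5)/(15 − 9) = 3.5, so P = 50 + 3.5Q.
Competitive equilibrium: 162 − 5.5Q = 50 + 3.5Q → Q* = 12.4444, P* = 93.5556.
With the tax, the buyer price exceeds the seller price by 57: (162 − 5.5Q) − (50 + 3.5Q) = 57 → Q' = 6.1111.
ΔQ = 12.4444 − 6.1111 = 6.3333; the wedge equals the tax, 57.
DWL = ½ × 6.3333 × 57 = 180.50.

180.50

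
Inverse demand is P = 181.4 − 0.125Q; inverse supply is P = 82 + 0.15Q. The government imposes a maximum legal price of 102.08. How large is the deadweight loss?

7121.98

Competitive equilibrium: 181.4 − 0.125Q = 82 + 0.15Q → Q* = 361.4545, P* = 136.2182.
At the ceiling P = 102.08, quantity supplied = (102.08 − 82)/0.15 = 133.8667.
Willingness to pay at Q' = 133.8667: 181.4 − 0.125·133.8667 = 164.6667.
ΔQ = 361.4545 − 133.8667 = 227.5878; wedge = 164.6667 − 102.08 = 62.5867.
The triangle = ½ × 227.5878 × 62.5867 = 7121.98.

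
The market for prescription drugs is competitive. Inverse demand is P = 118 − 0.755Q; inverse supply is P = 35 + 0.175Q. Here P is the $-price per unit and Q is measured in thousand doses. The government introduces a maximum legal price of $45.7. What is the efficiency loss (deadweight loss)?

Competitive equilibrium: 118 − 0.755Q = 35 + 0.175Q → Q* = 89.247312, P* = 50.61828.
At the ceiling P = 45.7, quantity supplied = (45.7 − 35)/0.175 = 61.142857.
Willingness to pay at Q' = 61.142857: 118 − 0.755·61.142857 = 71.837143.
ΔQ = 89.247312 − 61.142857 = 28.104455; wedge = 71.837143 − 45.7 = 26.137143.
Welfare loss = ½ × 28.104455 × 26.137143 = $367.29 thousand.

$367.29 thousand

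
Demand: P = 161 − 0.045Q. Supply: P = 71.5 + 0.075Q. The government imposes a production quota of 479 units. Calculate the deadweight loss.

4272

Competitive equilibrium: 161 − 0.045Q = 71.5 + 0.075Q → Q* = 745.8333, P* = 127.4375.
At Q = 479: demand price = 161 − 0.045·479 = 139.445; supply price = 71.5 + 0.075·479 = 107.425.
ΔQ = 745.8333 − 479 = 266.8333; wedge = 139.445 − 107.425 = 32.02.
The triangle = ½ × 266.8333 × 32.02 = 4272.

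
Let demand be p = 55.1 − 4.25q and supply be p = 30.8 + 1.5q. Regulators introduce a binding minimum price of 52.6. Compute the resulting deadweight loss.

Competitive equilibrium: 55.1 − 4.25q = 30.8 + 1.5q → q* = 4.2261, p* = 37.1391.
At the floor p = 52.6, quantity demanded = (55.1 − 52.6)/4.25 = 0.5882.
Sellers' marginal cost at q' = 0.5882: 30.8 + 1.5·0.5882 = 31.6823.
Δq = 4.2261 − 0.5882 = 3.6379; wedge = 52.6 − 31.6823 = 20.9177.
DWL = ½ × 3.6379 × 20.9177 = 38.05.

38.05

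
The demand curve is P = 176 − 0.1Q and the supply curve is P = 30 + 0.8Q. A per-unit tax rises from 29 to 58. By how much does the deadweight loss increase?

1401.67

Competitive equilibrium: 176 − 0.1Q = 30 + 0.8Q → Q* = 162.2222, P* = 159.7778.
For a per-unit tax t: ΔQ = t/0.9, so DWL = ½·t·(t/0.9) = t²/1.8.
At t = 29: DWL = 467.222. At t = 58: DWL = 1868.889.
Increase = 1868.889 − 467.222 = 1401.67.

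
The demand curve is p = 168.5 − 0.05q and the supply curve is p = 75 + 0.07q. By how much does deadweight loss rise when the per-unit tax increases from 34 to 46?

Competitive equilibrium: 168.5 − 0.05q = 75 + 0.07q → q* = 779.1667, p* = 129.5417.
For a per-unit tax t: Δq = t/0.12, so DWL = ½·t·(t/0.12) = t²/0.24.
At t = 34: DWL = 4816.667. At t = 46: DWL = 8816.667.
Increase = 8816.667 − 4816.667 = 4000.

4000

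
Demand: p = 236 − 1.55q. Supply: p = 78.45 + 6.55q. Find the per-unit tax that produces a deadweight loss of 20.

Competitive equilibrium: 236 − 1.55q = 78.45 + 6.55q → q* = 19.4506, p* = 205.8515.
A tax t gives Δq = t/8.1 and wedge t, so DWL = t²/16.2.
t²/16.2 = 20 → t² = 324 → t = 18.

18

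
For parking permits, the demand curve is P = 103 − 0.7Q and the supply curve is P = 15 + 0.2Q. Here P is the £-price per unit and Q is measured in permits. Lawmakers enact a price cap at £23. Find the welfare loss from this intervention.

£1502.22

Competitive equilibrium: 103 − 0.7Q = 15 + 0.2Q → Q* = 97.7778, P* = 34.5556.
At the ceiling P = 23, quantity supplied = (23 − 15)/0.2 = 40.
Willingness to pay at Q' = 40: 103 − 0.7·40 = 75.
ΔQ = 97.7778 − 40 = 57.7778; wedge = 75 − 23 = 52.
DWL = ½ × 57.7778 × 52 = £1502.22.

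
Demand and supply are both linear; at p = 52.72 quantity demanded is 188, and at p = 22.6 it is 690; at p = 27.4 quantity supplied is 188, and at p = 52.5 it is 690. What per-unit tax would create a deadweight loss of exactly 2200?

Demand slope = (22.6 − 52.72)/(690 − 188) = −0.06, so p = 64 − 0.06q.
Supply slope = (52.5 − 27.4)/(690 − 188) = 0.05, so p = 18 + 0.05q.
Competitive equilibrium: 64 − 0.06q = 18 + 0.05q → q* = 418.1818, p* = 38.9091.
A tax t gives Δq = t/0.11 and wedge t, so DWL = t²/0.22.
t²/0.22 = 2200 → t² = 484 → t = 22.

22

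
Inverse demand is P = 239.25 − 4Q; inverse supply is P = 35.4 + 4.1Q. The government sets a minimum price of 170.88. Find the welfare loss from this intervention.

264.03

Competitive equilibrium: 239.25 − 4Q = 35.4 + 4.1Q → Q* = 25.1667, P* = 138.5833.
At the floor P = 170.88, quantity demanded = (239.25 − 170.88)/4 = 17.0925.
Sellers' marginal cost at Q' = 17.0925: 35.4 + 4.1·17.0925 = 105.4793.
ΔQ = 25.1667 − 17.0925 = 8.0742; wedge = 170.88 − 105.4793 = 65.4007.
The triangle = ½ × 8.0742 × 65.4007 = 264.03.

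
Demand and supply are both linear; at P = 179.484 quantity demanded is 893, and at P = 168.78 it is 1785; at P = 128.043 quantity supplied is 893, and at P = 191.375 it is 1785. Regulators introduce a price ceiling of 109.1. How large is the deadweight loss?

32619.55

Demand slope = (168.78 − 179.484)/(1785 − 893) = −0.012, so P = 190.2 − 0.012Q.
Supply slope = (191.375 − 128.043)/(1785 − 893) = 0.071, so P = 64.64 + 0.071Q.
Competitive equilibrium: 190.2 − 0.012Q = 64.64 + 0.071Q → Q* = 1512.77108, P* = 172.04675.
At the ceiling P = 109.1, quantity supplied = (109.1 − 64.64)/0.071 = 626.19718.
Willingness to pay at Q' = 626.19718: 190.2 − 0.012·626.19718 = 182.68563.
ΔQ = 1512.77108 − 626.19718 = 886.5739; wedge = 182.68563 − 109.1 = 73.58563.
Welfare loss = ½ × 886.5739 × 73.58563 = 32619.55.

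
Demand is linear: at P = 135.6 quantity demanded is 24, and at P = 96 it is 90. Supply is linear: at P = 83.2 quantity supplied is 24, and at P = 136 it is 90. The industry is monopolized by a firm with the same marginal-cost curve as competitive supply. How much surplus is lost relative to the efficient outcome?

Demand slope = (96 − 135.6)/(90 − 24) = −0.6, so P = 150 − 0.6Q.
Supply slope = (136 − 83.2)/(90 − 24) = 0.8, so P = 64 + 0.8Q.
Competitive equilibrium: 150 − 0.6Q = 64 + 0.8Q → Q* = 61.4286, P* = 113.1429.
Marginal revenue: MR = 150 − 1.2Q. Set MR = MC: 150 − 1.2Q = 64 + 0.8Q → Q_m = 43.
Price P_m = 150 − 0.6·43 = 124.2; MC(Q_m) = 64 + 0.8·43 = 98.4.
Competitive Q* = 61.4286, so ΔQ = 18.4286; wedge = 124.2 − 98.4 = 25.8.
The triangle = ½ × 18.4286 × 25.8 = 237.73.

237.73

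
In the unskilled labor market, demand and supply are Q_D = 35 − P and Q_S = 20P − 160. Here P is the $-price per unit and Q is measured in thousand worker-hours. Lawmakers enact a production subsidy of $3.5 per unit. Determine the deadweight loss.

$5.83 thousand

In inverse form: demand P = 35 − Q, supply P = 8 + 0.05Q.
Competitive equilibrium: 35 − Q = 8 + 0.05Q → Q* = 25.7143, P* = 9.2857.
The subsidy lowers effective supply by 3.5: P = 4.5 + 0.05Q.
New quantity: 35 − Q = 4.5 + 0.05Q → Q' = 29.0476.
Overproduction ΔQ = 29.0476 − 25.7143 = 3.3333; wedge = subsidy = 3.5.
Welfare loss = ½ × 3.3333 × 3.5 = $5.83 thousand.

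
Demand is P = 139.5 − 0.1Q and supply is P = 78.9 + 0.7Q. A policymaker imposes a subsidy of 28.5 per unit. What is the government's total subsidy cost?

3174.19

Competitive equilibrium: 139.5 − 0.1Q = 78.9 + 0.7Q → Q* = 75.75, P* = 131.925.
The subsidy lowers effective supply by 28.5: P = 50.4 + 0.7Q.
New quantity: 139.5 − 0.1Q = 50.4 + 0.7Q → Q' = 111.375.
Total subsidy cost = 28.5 × 111.375 = 3174.19.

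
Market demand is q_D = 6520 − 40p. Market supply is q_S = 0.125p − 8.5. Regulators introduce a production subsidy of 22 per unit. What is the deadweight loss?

In inverse form: demand p = 163 − 0.025q, supply p = 68 + 8q.
Competitive equilibrium: 163 − 0.025q = 68 + 8q → q* = 11.838, p* = 162.704.
The subsidy lowers effective supply by 22: p = 46 + 8q.
New quantity: 163 − 0.025q = 46 + 8q → q' = 14.5794.
Overproduction Δq = 14.5794 − 11.838 = 2.7414; wedge = subsidy = 22.
Deadweight loss = ½ × 2.7414 × 22 = 30.16.

30.16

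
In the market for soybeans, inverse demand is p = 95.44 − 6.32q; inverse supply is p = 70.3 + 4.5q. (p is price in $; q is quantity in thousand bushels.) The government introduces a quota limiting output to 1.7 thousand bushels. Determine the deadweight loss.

$2.10 thousand

Competitive equilibrium: 95.44 − 6.32q = 70.3 + 4.5q → q* = 2.3235, p* = 80.7556.
At q = 1.7: demand price = 95.44 − 6.32·1.7 = 84.696; supply price = 70.3 + 4.5·1.7 = 77.95.
Δq = 2.3235 − 1.7 = 0.6235; wedge = 84.696 − 77.95 = 6.746.
DWL = ½ × 0.6235 × 6.746 = $2.10 thousand.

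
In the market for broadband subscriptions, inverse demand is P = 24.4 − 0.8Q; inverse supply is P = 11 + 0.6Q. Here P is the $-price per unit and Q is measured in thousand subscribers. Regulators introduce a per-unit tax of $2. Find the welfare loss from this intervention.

Competitive equilibrium: 24.4 − 0.8Q = 11 + 0.6Q → Q* = 9.5714, P* = 16.7429.
With the tax, the buyer price exceeds the seller price by 2: (24.4 − 0.8Q) − (11 + 0.6Q) = 2 → Q' = 8.1429.
ΔQ = 9.5714 − 8.1429 = 1.4285; the wedge equals the tax, 2.
Deadweight loss = ½ × 1.4285 × 2 = $1.43 thousand.

$1.43 thousand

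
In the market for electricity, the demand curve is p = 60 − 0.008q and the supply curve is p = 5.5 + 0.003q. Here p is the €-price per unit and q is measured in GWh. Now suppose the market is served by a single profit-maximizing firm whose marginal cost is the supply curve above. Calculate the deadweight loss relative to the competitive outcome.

€23935.53

Competitive equilibrium: 60 − 0.008q = 5.5 + 0.003q → q* = 4954.54545, p* = 20.36364.
Marginal revenue: MR = 60 − 0.016q. Set MR = MC: 60 − 0.016q = 5.5 + 0.003q → q_m = 2868.42105.
Price p_m = 60 − 0.008·2868.42105 = 37.05263; MC(q_m) = 5.5 + 0.003·2868.42105 = 14.10526.
Competitive q* = 4954.54545, so Δq = 2086.1244; wedge = 37.05263 − 14.10526 = 22.94737.
Welfare loss = ½ × 2086.1244 × 22.94737 = €23935.53.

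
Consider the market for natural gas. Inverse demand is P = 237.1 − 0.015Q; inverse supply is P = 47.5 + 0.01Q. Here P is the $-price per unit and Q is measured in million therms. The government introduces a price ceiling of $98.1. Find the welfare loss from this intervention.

Competitive equilibrium: 237.1 − 0.015Q = 47.5 + 0.01Q → Q* = 7584, P* = 123.34.
At the ceiling P = 98.1, quantity supplied = (98.1 − 47.5)/0.01 = 5060.
Willingness to pay at Q' = 5060: 237.1 − 0.015·5060 = 161.2.
ΔQ = 7584 − 5060 = 2524; wedge = 161.2 − 98.1 = 63.1.
Welfare loss = ½ × 2524 × 63.1 = $79632.20 million.

$79632.20 million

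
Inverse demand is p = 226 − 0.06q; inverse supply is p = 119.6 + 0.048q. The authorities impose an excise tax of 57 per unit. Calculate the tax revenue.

Competitive equilibrium: 226 − 0.06q = 119.6 + 0.048q → q* = 985.1852, p* = 166.8889.
With the tax, the buyer price exceeds the seller price by 57: (226 − 0.06q) − (119.6 + 0.048q) = 57 → q' = 457.4074.
Tax revenue = 57 × 457.4074 = 26072.22.

26072.22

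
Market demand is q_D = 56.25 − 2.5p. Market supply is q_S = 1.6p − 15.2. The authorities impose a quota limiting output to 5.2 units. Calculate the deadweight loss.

28.70

In inverse form: demand p = 22.5 − 0.4q, supply p = 9.5 + 0.625q.
Competitive equilibrium: 22.5 − 0.4q = 9.5 + 0.625q → q* = 12.6829, p* = 17.4268.
At q = 5.2: demand price = 22.5 − 0.4·5.2 = 20.42; supply price = 9.5 + 0.625·5.2 = 12.75.
Δq = 12.6829 − 5.2 = 7.4829; wedge = 20.42 − 12.75 = 7.67.
Welfare loss = ½ × 7.4829 × 7.67 = 28.70.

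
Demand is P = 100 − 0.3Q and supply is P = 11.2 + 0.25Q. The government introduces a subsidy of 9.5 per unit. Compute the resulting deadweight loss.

82.05

Competitive equilibrium: 100 − 0.3Q = 11.2 + 0.25Q → Q* = 161.4545, P* = 51.5636.
The subsidy lowers effective supply by 9.5: P = 1.7 + 0.25Q.
New quantity: 100 − 0.3Q = 1.7 + 0.25Q → Q' = 178.7273.
Overproduction ΔQ = 178.7273 − 161.4545 = 17.2728; wedge = subsidy = 9.5.
Welfare loss = ½ × 17.2728 × 9.5 = 82.05.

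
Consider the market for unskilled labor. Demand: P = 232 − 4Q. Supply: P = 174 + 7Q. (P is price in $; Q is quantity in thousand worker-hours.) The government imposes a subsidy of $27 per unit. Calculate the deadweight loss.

Competitive equilibrium: 232 − 4Q = 174 + 7Q → Q* = 5.2727, P* = 210.9091.
The subsidy lowers effective supply by 27: P = 147 + 7Q.
New quantity: 232 − 4Q = 147 + 7Q → Q' = 7.7273.
Overproduction ΔQ = 7.7273 − 5.2727 = 2.4546; wedge = subsidy = 27.
DWL = ½ × 2.4546 × 27 = $33.14 thousand.

$33.14 thousand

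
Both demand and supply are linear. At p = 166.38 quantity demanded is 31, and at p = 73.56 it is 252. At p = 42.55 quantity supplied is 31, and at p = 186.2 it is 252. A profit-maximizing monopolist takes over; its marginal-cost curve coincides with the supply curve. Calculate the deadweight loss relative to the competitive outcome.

Demand slope = (73.56 − 166.38)/(252 − 31) = −0.42, so p = 179.4 − 0.42q.
Supply slope = (186.2 − 42.55)/(252 − 31) = 0.65, so p = 22.4 + 0.65q.
Competitive equilibrium: 179.4 − 0.42q = 22.4 + 0.65q → q* = 146.729, p* = 117.7738.
Marginal revenue: MR = 179.4 − 0.84q. Set MR = MC: 179.4 − 0.84q = 22.4 + 0.65q → q_m = 105.3691.
Price p_m = 179.4 − 0.42·105.3691 = 135.145; MC(q_m) = 22.4 + 0.65·105.3691 = 90.8899.
Competitive q* = 146.729, so Δq = 41.3599; wedge = 135.145 − 90.8899 = 44.2551.
Welfare loss = ½ × 41.3599 × 44.2551 = 915.19.

915.19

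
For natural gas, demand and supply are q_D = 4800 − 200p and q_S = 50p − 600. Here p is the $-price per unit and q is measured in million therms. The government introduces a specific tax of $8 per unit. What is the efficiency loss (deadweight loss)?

In inverse form: demand p = 24 − 0.005q, supply p = 12 + 0.02q.
Competitive equilibrium: 24 − 0.005q = 12 + 0.02q → q* = 480, p* = 21.6.
With the tax, the buyer price exceeds the seller price by 8: (24 − 0.005q) − (12 + 0.02q) = 8 → q' = 160.
Δq = 480 − 160 = 320; the wedge equals the tax, 8.
The triangle = ½ × 320 × 8 = $1280 million.

$1280 million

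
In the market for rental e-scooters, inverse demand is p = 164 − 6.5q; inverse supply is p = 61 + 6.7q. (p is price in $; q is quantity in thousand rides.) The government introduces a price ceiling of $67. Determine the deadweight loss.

Competitive equilibrium: 164 − 6.5q = 61 + 6.7q → q* = 7.803, p* = 113.2803.
At the ceiling p = 67, quantity supplied = (67 − 61)/6.7 = 0.8955.
Willingness to pay at q' = 0.8955: 164 − 6.5·0.8955 = 158.1793.
Δq = 7.803 − 0.8955 = 6.9075; wedge = 158.1793 − 67 = 91.1793.
Welfare loss = ½ × 6.9075 × 91.1793 = $314.91 thousand.

$314.91 thousand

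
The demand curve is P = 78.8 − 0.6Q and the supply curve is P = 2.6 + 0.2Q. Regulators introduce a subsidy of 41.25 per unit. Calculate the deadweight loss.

1063.48

Competitive equilibrium: 78.8 − 0.6Q = 2.6 + 0.2Q → Q* = 95.25, P* = 21.65.
The subsidy lowers effective supply by 41.25: P = 0.2Q − 38.65.
New quantity: 78.8 − 0.6Q = 0.2Q − 38.65 → Q' = 146.8125.
Overproduction ΔQ = 146.8125 − 95.25 = 51.5625; wedge = subsidy = 41.25.
Deadweight loss = ½ × 51.5625 × 41.25 = 1063.48.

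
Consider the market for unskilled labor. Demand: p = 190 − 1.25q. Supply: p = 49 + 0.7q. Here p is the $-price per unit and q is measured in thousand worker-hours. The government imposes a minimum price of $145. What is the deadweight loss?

Competitive equilibrium: 190 − 1.25q = 49 + 0.7q → q* = 72.3077, p* = 99.6154.
At the floor p = 145, quantity demanded = (190 − 145)/1.25 = 36.
Sellers' marginal cost at q' = 36: 49 + 0.7·36 = 74.2.
Δq = 72.3077 − 36 = 36.3077; wedge = 145 − 74.2 = 70.8.
Welfare loss = ½ × 36.3077 × 70.8 = $1285.29 thousand.

$1285.29 thousand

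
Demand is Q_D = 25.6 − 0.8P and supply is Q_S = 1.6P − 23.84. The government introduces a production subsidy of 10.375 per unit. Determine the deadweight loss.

28.70

In inverse form: demand P = 32 − 1.25Q, supply P = 14.9 + 0.625Q.
Competitive equilibrium: 32 − 1.25Q = 14.9 + 0.625Q → Q* = 9.12, P* = 20.6.
The subsidy lowers effective supply by 10.375: P = 4.525 + 0.625Q.
New quantity: 32 − 1.25Q = 4.525 + 0.625Q → Q' = 14.6533.
Overproduction ΔQ = 14.6533 − 9.12 = 5.5333; wedge = subsidy = 10.375.
Welfare loss = ½ × 5.5333 × 10.375 = 28.70.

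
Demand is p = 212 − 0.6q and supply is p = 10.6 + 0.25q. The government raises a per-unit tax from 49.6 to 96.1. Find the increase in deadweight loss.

Competitive equilibrium: 212 − 0.6q = 10.6 + 0.25q → q* = 236.9412, p* = 69.8353.
For a per-unit tax t: Δq = t/0.85, so DWL = ½·t·(t/0.85) = t²/1.7.
At t = 49.6: DWL = 1447.153. At t = 96.1: DWL = 5432.476.
Increase = 5432.476 − 1447.153 = 3985.32.

3985.32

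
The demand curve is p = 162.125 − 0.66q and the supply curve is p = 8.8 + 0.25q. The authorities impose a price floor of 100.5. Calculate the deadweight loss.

Competitive equilibrium: 162.125 − 0.66q = 8.8 + 0.25q → q* = 168.489, p* = 50.9223.
At the floor p = 100.5, quantity demanded = (162.125 − 100.5)/0.66 = 93.3712.
Sellers' marginal cost at q' = 93.3712: 8.8 + 0.25·93.3712 = 32.1428.
Δq = 168.489 − 93.3712 = 75.1178; wedge = 100.5 − 32.1428 = 68.3572.
The triangle = ½ × 75.1178 × 68.3572 = 2567.42.

2567.42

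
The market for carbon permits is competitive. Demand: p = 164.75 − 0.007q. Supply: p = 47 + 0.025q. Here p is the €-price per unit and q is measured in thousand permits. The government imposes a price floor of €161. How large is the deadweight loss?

€158153.08 thousand

Competitive equilibrium: 164.75 − 0.007q = 47 + 0.025q → q* = 3679.6875, p* = 138.99219.
At the floor p = 161, quantity demanded = (164.75 − 161)/0.007 = 535.71429.
Sellers' marginal cost at q' = 535.71429: 47 + 0.025·535.71429 = 60.39286.
Δq = 3679.6875 − 535.71429 = 3143.97321; wedge = 161 − 60.39286 = 100.60714.
The triangle = ½ × 3143.97321 × 100.60714 = €158153.08 thousand.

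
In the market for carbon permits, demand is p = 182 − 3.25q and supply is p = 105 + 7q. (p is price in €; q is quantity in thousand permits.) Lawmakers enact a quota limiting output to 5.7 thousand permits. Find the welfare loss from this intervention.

€16.83 thousand

Competitive equilibrium: 182 − 3.25q = 105 + 7q → q* = 7.5122, p* = 157.5854.
At q = 5.7: demand price = 182 − 3.25·5.7 = 163.475; supply price = 105 + 7·5.7 = 144.9.
Δq = 7.5122 − 5.7 = 1.8122; wedge = 163.475 − 144.9 = 18.575.
Deadweight loss = ½ × 1.8122 × 18.575 = €16.83 thousand.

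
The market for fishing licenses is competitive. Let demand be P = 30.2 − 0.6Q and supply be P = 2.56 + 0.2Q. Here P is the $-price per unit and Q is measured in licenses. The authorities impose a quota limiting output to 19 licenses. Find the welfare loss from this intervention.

Competitive equilibrium: 30.2 − 0.6Q = 2.56 + 0.2Q → Q* = 34.55, P* = 9.47.
At Q = 19: demand price = 30.2 − 0.6·19 = 18.8; supply price = 2.56 + 0.2·19 = 6.36.
ΔQ = 34.55 − 19 = 15.55; wedge = 18.8 − 6.36 = 12.44.
The triangle = ½ × 15.55 × 12.44 = $96.721.

$96.721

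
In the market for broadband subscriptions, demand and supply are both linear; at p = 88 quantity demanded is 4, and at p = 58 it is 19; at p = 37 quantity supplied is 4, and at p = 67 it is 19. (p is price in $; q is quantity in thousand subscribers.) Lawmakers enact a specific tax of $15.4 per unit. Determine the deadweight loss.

Demand slope = (58 − 88)/(19 − 4) = −2, so p = 96 − 2q.
Supply slope = (67 − 37)/(19 − 4) = 2, so p = 29 + 2q.
Competitive equilibrium: 96 − 2q = 29 + 2q → q* = 16.75, p* = 62.5.
With the tax, the buyer price exceeds the seller price by 15.4: (96 − 2q) − (29 + 2q) = 15.4 → q' = 12.9.
Δq = 16.75 − 12.9 = 3.85; the wedge equals the tax, 15.4.
Deadweight loss = ½ × 3.85 × 15.4 = $29.645 thousand.

$29.645 thousand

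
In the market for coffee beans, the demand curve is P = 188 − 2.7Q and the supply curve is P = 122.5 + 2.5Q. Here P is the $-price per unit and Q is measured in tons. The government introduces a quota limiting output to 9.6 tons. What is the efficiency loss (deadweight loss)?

$23.34

Competitive equilibrium: 188 − 2.7Q = 122.5 + 2.5Q → Q* = 12.5962, P* = 153.9904.
At Q = 9.6: demand price = 188 − 2.7·9.6 = 162.08; supply price = 122.5 + 2.5·9.6 = 146.5.
ΔQ = 12.5962 − 9.6 = 2.9962; wedge = 162.08 − 146.5 = 15.58.
Welfare loss = ½ × 2.9962 × 15.58 = $23.34.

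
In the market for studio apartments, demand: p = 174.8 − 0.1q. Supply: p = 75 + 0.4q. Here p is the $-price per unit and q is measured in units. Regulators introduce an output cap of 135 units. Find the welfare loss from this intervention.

$1043.29

Competitive equilibrium: 174.8 − 0.1q = 75 + 0.4q → q* = 199.6, p* = 154.84.
At q = 135: demand price = 174.8 − 0.1·135 = 161.3; supply price = 75 + 0.4·135 = 129.
Δq = 199.6 − 135 = 64.6; wedge = 161.3 − 129 = 32.3.
Welfare loss = ½ × 64.6 × 32.3 = $1043.29.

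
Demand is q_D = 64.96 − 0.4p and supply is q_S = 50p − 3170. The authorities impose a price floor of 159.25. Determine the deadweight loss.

1821.90

In inverse form: demand p = 162.4 − 2.5q, supply p = 63.4 + 0.02q.
Competitive equilibrium: 162.4 − 2.5q = 63.4 + 0.02q → q* = 39.2857, p* = 64.1857.
At the floor p = 159.25, quantity demanded = (162.4 − 159.25)/2.5 = 1.26.
Sellers' marginal cost at q' = 1.26: 63.4 + 0.02·1.26 = 63.4252.
Δq = 39.2857 − 1.26 = 38.0257; wedge = 159.25 − 63.4252 = 95.8248.
DWL = ½ × 38.0257 × 95.8248 = 1821.90.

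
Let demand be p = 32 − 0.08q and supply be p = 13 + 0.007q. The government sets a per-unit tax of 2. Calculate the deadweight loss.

22.99

Competitive equilibrium: 32 − 0.08q = 13 + 0.007q → q* = 218.3908, p* = 14.5287.
With the tax, the buyer price exceeds the seller price by 2: (32 − 0.08q) − (13 + 0.007q) = 2 → q' = 195.4023.
Δq = 218.3908 − 195.4023 = 22.9885; the wedge equals the tax, 2.
Deadweight loss = ½ × 22.9885 × 2 = 22.99.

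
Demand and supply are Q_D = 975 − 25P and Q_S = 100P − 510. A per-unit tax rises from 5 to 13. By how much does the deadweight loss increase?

In inverse form: demand P = 39 − 0.04Q, supply P = 5.1 + 0.01Q.
Competitive equilibrium: 39 − 0.04Q = 5.1 + 0.01Q → Q* = 678, P* = 11.88.
For a per-unit tax t: ΔQ = t/0.05, so DWL = ½·t·(t/0.05) = t²/0.1.
At t = 5: DWL = 250. At t = 13: DWL = 1690.
Increase = 1690 − 250 = 1440.

1440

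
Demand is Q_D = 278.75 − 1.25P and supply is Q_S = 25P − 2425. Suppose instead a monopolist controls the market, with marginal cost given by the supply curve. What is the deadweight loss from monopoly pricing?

2248.66

In inverse form: demand P = 223 − 0.8Q, supply P = 97 + 0.04Q.
Competitive equilibrium: 223 − 0.8Q = 97 + 0.04Q → Q* = 150, P* = 103.
Marginal revenue: MR = 223 − 1.6Q. Set MR = MC: 223 − 1.6Q = 97 + 0.04Q → Q_m = 76.8293.
Price P_m = 223 − 0.8·76.8293 = 161.5366; MC(Q_m) = 97 + 0.04·76.8293 = 100.0732.
Competitive Q* = 150, so ΔQ = 73.1707; wedge = 161.5366 − 100.0732 = 61.4634.
Deadweight loss = ½ × 73.1707 × 61.4634 = 2248.66.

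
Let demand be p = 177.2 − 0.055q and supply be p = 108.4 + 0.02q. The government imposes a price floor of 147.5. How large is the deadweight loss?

Competitive equilibrium: 177.2 − 0.055q = 108.4 + 0.02q → q* = 917.3333, p* = 126.7467.
At the floor p = 147.5, quantity demanded = (177.2 − 147.5)/0.055 = 540.
Sellers' marginal cost at q' = 540: 108.4 + 0.02·540 = 119.2.
Δq = 917.3333 − 540 = 377.3333; wedge = 147.5 − 119.2 = 28.3.
The triangle = ½ × 377.3333 × 28.3 = 5339.27.

5339.27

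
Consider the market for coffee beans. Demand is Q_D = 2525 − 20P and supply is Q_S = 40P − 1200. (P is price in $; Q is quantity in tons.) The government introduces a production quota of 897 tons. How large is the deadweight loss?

In inverse form: demand P = 126.25 − 0.05Q, supply P = 30 + 0.025Q.
Competitive equilibrium: 126.25 − 0.05Q = 30 + 0.025Q → Q* = 1283.3333, P* = 62.0833.
At Q = 897: demand price = 126.25 − 0.05·897 = 81.4; supply price = 30 + 0.025·897 = 52.425.
ΔQ = 1283.3333 − 897 = 386.3333; wedge = 81.4 − 52.425 = 28.975.
Deadweight loss = ½ × 386.3333 × 28.975 = $5597.

$5597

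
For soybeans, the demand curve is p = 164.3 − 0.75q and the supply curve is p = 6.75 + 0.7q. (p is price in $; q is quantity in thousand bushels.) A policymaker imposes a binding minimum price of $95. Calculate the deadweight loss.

$191.57 thousand

Competitive equilibrium: 164.3 − 0.75q = 6.75 + 0.7q → q* = 108.6552, p* = 82.8086.
At the floor p = 95, quantity demanded = (164.3 − 95)/0.75 = 92.4.
Sellers' marginal cost at q' = 92.4: 6.75 + 0.7·92.4 = 71.43.
Δq = 108.6552 − 92.4 = 16.2552; wedge = 95 − 71.43 = 23.57.
Welfare loss = ½ × 16.2552 × 23.57 = $191.57 thousand.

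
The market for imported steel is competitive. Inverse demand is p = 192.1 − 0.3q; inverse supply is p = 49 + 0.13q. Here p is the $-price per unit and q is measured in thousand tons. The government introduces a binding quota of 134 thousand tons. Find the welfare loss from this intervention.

$8496.31 thousand

Competitive equilibrium: 192.1 − 0.3q = 49 + 0.13q → q* = 332.7907, p* = 92.2628.
At q = 134: demand price = 192.1 − 0.3·134 = 151.9; supply price = 49 + 0.13·134 = 66.42.
Δq = 332.7907 − 134 = 198.7907; wedge = 151.9 − 66.42 = 85.48.
Deadweight loss = ½ × 198.7907 × 85.48 = $8496.31 thousand.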